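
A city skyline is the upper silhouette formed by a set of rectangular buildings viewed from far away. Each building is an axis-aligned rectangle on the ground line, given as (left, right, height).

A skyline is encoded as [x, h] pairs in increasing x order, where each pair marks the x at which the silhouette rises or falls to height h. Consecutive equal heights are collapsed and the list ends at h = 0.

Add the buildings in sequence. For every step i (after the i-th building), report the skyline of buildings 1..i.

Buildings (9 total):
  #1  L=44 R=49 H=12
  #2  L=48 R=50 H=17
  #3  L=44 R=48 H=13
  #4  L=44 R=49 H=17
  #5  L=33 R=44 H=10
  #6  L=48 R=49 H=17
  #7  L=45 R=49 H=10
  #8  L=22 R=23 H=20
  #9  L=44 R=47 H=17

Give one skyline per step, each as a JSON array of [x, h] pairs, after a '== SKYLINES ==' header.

== SKYLINES ==
[[44,12],[49,0]]
[[44,12],[48,17],[50,0]]
[[44,13],[48,17],[50,0]]
[[44,17],[50,0]]
[[33,10],[44,17],[50,0]]
[[33,10],[44,17],[50,0]]
[[33,10],[44,17],[50,0]]
[[22,20],[23,0],[33,10],[44,17],[50,0]]
[[22,20],[23,0],[33,10],[44,17],[50,0]]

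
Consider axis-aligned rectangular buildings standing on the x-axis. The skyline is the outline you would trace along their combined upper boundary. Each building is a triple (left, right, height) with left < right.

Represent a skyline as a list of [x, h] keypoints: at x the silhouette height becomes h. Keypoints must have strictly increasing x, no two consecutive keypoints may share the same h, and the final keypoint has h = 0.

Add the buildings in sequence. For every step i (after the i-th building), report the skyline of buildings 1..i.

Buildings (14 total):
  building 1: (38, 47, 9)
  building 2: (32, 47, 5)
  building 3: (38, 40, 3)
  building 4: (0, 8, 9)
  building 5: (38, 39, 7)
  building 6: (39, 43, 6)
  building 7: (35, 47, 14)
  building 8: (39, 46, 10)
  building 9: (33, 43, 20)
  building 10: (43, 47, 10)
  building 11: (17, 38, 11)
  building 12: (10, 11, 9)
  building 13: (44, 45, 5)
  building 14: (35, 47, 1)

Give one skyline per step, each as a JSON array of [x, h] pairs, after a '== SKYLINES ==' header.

== SKYLINES ==
[[38,9],[47,0]]
[[32,5],[38,9],[47,0]]
[[32,5],[38,9],[47,0]]
[[0,9],[8,0],[32,5],[38,9],[47,0]]
[[0,9],[8,0],[32,5],[38,9],[47,0]]
[[0,9],[8,0],[32,5],[38,9],[47,0]]
[[0,9],[8,0],[32,5],[35,14],[47,0]]
[[0,9],[8,0],[32,5],[35,14],[47,0]]
[[0,9],[8,0],[32,5],[33,20],[43,14],[47,0]]
[[0,9],[8,0],[32,5],[33,20],[43,14],[47,0]]
[[0,9],[8,0],[17,11],[33,20],[43,14],[47,0]]
[[0,9],[8,0],[10,9],[11,0],[17,11],[33,20],[43,14],[47,0]]
[[0,9],[8,0],[10,9],[11,0],[17,11],[33,20],[43,14],[47,0]]
[[0,9],[8,0],[10,9],[11,0],[17,11],[33,20],[43,14],[47,0]]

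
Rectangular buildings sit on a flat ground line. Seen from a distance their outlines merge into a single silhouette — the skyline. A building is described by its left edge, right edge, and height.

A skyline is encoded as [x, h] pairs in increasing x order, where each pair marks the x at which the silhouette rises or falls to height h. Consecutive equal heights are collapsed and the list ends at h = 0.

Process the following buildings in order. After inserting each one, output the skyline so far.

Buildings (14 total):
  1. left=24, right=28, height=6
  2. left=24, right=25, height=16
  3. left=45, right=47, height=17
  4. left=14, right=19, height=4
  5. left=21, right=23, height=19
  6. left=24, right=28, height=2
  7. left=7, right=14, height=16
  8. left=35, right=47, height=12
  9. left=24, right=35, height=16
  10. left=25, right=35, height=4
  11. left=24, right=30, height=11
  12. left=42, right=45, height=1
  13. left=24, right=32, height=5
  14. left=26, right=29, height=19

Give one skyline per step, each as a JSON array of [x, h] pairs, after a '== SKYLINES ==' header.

== SKYLINES ==
[[24,6],[28,0]]
[[24,16],[25,6],[28,0]]
[[24,16],[25,6],[28,0],[45,17],[47,0]]
[[14,4],[19,0],[24,16],[25,6],[28,0],[45,17],[47,0]]
[[14,4],[19,0],[21,19],[23,0],[24,16],[25,6],[28,0],[45,17],[47,0]]
[[14,4],[19,0],[21,19],[23,0],[24,16],[25,6],[28,0],[45,17],[47,0]]
[[7,16],[14,4],[19,0],[21,19],[23,0],[24,16],[25,6],[28,0],[45,17],[47,0]]
[[7,16],[14,4],[19,0],[21,19],[23,0],[24,16],[25,6],[28,0],[35,12],[45,17],[47,0]]
[[7,16],[14,4],[19,0],[21,19],[23,0],[24,16],[35,12],[45,17],[47,0]]
[[7,16],[14,4],[19,0],[21,19],[23,0],[24,16],[35,12],[45,17],[47,0]]
[[7,16],[14,4],[19,0],[21,19],[23,0],[24,16],[35,12],[45,17],[47,0]]
[[7,16],[14,4],[19,0],[21,19],[23,0],[24,16],[35,12],[45,17],[47,0]]
[[7,16],[14,4],[19,0],[21,19],[23,0],[24,16],[35,12],[45,17],[47,0]]
[[7,16],[14,4],[19,0],[21,19],[23,0],[24,16],[26,19],[29,16],[35,12],[45,17],[47,0]]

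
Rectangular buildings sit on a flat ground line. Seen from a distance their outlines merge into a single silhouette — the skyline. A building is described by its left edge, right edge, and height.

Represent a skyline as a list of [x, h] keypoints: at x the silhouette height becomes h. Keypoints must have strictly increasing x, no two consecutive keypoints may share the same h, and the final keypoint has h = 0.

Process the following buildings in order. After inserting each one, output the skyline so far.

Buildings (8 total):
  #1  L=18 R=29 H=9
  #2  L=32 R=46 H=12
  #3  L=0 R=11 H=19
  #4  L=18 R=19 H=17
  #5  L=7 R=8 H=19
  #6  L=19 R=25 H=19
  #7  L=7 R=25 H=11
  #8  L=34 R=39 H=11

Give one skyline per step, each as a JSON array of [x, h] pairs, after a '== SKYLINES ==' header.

== SKYLINES ==
[[18,9],[29,0]]
[[18,9],[29,0],[32,12],[46,0]]
[[0,19],[11,0],[18,9],[29,0],[32,12],[46,0]]
[[0,19],[11,0],[18,17],[19,9],[29,0],[32,12],[46,0]]
[[0,19],[11,0],[18,17],[19,9],[29,0],[32,12],[46,0]]
[[0,19],[11,0],[18,17],[19,19],[25,9],[29,0],[32,12],[46,0]]
[[0,19],[11,11],[18,17],[19,19],[25,9],[29,0],[32,12],[46,0]]
[[0,19],[11,11],[18,17],[19,19],[25,9],[29,0],[32,12],[46,0]]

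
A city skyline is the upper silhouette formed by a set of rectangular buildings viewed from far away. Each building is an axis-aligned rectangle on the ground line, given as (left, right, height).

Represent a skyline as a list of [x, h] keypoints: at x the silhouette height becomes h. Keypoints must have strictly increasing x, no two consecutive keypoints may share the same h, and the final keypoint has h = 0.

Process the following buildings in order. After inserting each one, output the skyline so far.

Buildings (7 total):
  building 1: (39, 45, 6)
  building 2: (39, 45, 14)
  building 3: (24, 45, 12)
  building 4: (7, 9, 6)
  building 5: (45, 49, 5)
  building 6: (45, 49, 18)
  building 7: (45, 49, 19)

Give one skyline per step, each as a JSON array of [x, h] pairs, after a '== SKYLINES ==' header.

== SKYLINES ==
[[39,6],[45,0]]
[[39,14],[45,0]]
[[24,12],[39,14],[45,0]]
[[7,6],[9,0],[24,12],[39,14],[45,0]]
[[7,6],[9,0],[24,12],[39,14],[45,5],[49,0]]
[[7,6],[9,0],[24,12],[39,14],[45,18],[49,0]]
[[7,6],[9,0],[24,12],[39,14],[45,19],[49,0]]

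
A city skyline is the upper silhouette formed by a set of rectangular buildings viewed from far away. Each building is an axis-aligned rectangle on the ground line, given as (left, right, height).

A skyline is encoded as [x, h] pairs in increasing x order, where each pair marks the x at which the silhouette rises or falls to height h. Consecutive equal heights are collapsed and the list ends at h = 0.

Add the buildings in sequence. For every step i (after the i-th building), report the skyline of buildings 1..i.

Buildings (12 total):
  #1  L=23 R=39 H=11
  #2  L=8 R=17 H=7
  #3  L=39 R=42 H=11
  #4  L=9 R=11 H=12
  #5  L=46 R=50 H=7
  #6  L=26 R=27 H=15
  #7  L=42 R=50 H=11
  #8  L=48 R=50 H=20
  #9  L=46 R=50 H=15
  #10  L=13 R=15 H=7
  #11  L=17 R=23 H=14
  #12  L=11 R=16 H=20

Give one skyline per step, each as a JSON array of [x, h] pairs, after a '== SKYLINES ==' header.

== SKYLINES ==
[[23,11],[39,0]]
[[8,7],[17,0],[23,11],[39,0]]
[[8,7],[17,0],[23,11],[42,0]]
[[8,7],[9,12],[11,7],[17,0],[23,11],[42,0]]
[[8,7],[9,12],[11,7],[17,0],[23,11],[42,0],[46,7],[50,0]]
[[8,7],[9,12],[11,7],[17,0],[23,11],[26,15],[27,11],[42,0],[46,7],[50,0]]
[[8,7],[9,12],[11,7],[17,0],[23,11],[26,15],[27,11],[50,0]]
[[8,7],[9,12],[11,7],[17,0],[23,11],[26,15],[27,11],[48,20],[50,0]]
[[8,7],[9,12],[11,7],[17,0],[23,11],[26,15],[27,11],[46,15],[48,20],[50,0]]
[[8,7],[9,12],[11,7],[17,0],[23,11],[26,15],[27,11],[46,15],[48,20],[50,0]]
[[8,7],[9,12],[11,7],[17,14],[23,11],[26,15],[27,11],[46,15],[48,20],[50,0]]
[[8,7],[9,12],[11,20],[16,7],[17,14],[23,11],[26,15],[27,11],[46,15],[48,20],[50,0]]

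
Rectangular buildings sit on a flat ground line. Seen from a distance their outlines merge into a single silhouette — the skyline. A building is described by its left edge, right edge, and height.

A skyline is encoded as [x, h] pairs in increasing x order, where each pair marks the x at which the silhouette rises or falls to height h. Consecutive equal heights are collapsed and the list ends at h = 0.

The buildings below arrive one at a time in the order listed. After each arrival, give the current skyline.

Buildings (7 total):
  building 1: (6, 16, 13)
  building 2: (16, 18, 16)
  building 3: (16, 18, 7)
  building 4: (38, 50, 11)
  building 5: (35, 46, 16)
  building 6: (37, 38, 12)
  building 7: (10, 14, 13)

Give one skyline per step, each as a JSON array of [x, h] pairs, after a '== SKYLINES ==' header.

== SKYLINES ==
[[6,13],[16,0]]
[[6,13],[16,16],[18,0]]
[[6,13],[16,16],[18,0]]
[[6,13],[16,16],[18,0],[38,11],[50,0]]
[[6,13],[16,16],[18,0],[35,16],[46,11],[50,0]]
[[6,13],[16,16],[18,0],[35,16],[46,11],[50,0]]
[[6,13],[16,16],[18,0],[35,16],[46,11],[50,0]]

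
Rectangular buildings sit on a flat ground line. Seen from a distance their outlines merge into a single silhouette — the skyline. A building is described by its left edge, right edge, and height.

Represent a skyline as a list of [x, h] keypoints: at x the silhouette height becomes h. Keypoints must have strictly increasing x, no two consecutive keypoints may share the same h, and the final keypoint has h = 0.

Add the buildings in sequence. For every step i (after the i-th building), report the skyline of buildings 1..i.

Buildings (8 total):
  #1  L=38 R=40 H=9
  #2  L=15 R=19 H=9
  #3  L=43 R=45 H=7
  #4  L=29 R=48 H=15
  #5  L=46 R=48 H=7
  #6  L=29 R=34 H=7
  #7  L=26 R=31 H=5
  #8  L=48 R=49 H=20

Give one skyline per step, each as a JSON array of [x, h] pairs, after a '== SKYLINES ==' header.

== SKYLINES ==
[[38,9],[40,0]]
[[15,9],[19,0],[38,9],[40,0]]
[[15,9],[19,0],[38,9],[40,0],[43,7],[45,0]]
[[15,9],[19,0],[29,15],[48,0]]
[[15,9],[19,0],[29,15],[48,0]]
[[15,9],[19,0],[29,15],[48,0]]
[[15,9],[19,0],[26,5],[29,15],[48,0]]
[[15,9],[19,0],[26,5],[29,15],[48,20],[49,0]]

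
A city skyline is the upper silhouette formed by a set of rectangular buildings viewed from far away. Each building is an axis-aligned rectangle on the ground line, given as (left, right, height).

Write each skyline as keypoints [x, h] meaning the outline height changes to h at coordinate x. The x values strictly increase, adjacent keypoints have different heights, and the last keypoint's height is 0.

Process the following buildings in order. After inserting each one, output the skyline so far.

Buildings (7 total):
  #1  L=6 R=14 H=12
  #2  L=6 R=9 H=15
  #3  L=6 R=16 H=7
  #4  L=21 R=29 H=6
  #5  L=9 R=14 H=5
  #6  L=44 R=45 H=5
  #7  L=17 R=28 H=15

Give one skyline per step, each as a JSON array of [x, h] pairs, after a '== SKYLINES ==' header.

== SKYLINES ==
[[6,12],[14,0]]
[[6,15],[9,12],[14,0]]
[[6,15],[9,12],[14,7],[16,0]]
[[6,15],[9,12],[14,7],[16,0],[21,6],[29,0]]
[[6,15],[9,12],[14,7],[16,0],[21,6],[29,0]]
[[6,15],[9,12],[14,7],[16,0],[21,6],[29,0],[44,5],[45,0]]
[[6,15],[9,12],[14,7],[16,0],[17,15],[28,6],[29,0],[44,5],[45,0]]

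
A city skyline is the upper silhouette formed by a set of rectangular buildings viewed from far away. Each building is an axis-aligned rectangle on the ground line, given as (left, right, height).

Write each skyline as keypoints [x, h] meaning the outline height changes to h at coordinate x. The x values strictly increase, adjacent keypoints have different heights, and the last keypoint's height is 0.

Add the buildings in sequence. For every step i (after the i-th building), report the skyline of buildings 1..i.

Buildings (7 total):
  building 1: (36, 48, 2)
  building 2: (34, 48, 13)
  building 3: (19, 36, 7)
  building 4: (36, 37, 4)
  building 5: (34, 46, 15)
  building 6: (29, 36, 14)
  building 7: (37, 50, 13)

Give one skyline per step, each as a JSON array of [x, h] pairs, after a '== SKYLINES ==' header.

== SKYLINES ==
[[36,2],[48,0]]
[[34,13],[48,0]]
[[19,7],[34,13],[48,0]]
[[19,7],[34,13],[48,0]]
[[19,7],[34,15],[46,13],[48,0]]
[[19,7],[29,14],[34,15],[46,13],[48,0]]
[[19,7],[29,14],[34,15],[46,13],[50,0]]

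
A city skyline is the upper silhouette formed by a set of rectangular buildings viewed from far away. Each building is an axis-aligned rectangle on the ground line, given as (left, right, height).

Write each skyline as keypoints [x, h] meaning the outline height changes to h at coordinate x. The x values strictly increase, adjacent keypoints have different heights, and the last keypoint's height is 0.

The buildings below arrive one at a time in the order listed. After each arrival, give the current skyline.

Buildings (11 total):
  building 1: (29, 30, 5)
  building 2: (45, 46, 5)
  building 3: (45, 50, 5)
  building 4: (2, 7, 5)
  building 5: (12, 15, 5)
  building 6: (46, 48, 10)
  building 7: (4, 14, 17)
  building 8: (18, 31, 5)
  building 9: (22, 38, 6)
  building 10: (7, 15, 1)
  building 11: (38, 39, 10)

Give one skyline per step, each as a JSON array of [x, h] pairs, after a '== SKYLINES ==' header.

== SKYLINES ==
[[29,5],[30,0]]
[[29,5],[30,0],[45,5],[46,0]]
[[29,5],[30,0],[45,5],[50,0]]
[[2,5],[7,0],[29,5],[30,0],[45,5],[50,0]]
[[2,5],[7,0],[12,5],[15,0],[29,5],[30,0],[45,5],[50,0]]
[[2,5],[7,0],[12,5],[15,0],[29,5],[30,0],[45,5],[46,10],[48,5],[50,0]]
[[2,5],[4,17],[14,5],[15,0],[29,5],[30,0],[45,5],[46,10],[48,5],[50,0]]
[[2,5],[4,17],[14,5],[15,0],[18,5],[31,0],[45,5],[46,10],[48,5],[50,0]]
[[2,5],[4,17],[14,5],[15,0],[18,5],[22,6],[38,0],[45,5],[46,10],[48,5],[50,0]]
[[2,5],[4,17],[14,5],[15,0],[18,5],[22,6],[38,0],[45,5],[46,10],[48,5],[50,0]]
[[2,5],[4,17],[14,5],[15,0],[18,5],[22,6],[38,10],[39,0],[45,5],[46,10],[48,5],[50,0]]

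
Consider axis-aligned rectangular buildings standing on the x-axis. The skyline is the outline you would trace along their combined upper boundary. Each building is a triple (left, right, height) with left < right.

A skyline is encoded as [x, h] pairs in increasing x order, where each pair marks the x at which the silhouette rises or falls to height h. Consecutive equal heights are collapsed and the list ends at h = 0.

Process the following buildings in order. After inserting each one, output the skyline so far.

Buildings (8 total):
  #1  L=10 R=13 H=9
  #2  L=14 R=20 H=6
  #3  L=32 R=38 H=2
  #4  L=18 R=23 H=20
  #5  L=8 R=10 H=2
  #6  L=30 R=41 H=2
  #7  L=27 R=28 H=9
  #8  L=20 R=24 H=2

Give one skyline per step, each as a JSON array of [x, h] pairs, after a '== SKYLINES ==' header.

== SKYLINES ==
[[10,9],[13,0]]
[[10,9],[13,0],[14,6],[20,0]]
[[10,9],[13,0],[14,6],[20,0],[32,2],[38,0]]
[[10,9],[13,0],[14,6],[18,20],[23,0],[32,2],[38,0]]
[[8,2],[10,9],[13,0],[14,6],[18,20],[23,0],[32,2],[38,0]]
[[8,2],[10,9],[13,0],[14,6],[18,20],[23,0],[30,2],[41,0]]
[[8,2],[10,9],[13,0],[14,6],[18,20],[23,0],[27,9],[28,0],[30,2],[41,0]]
[[8,2],[10,9],[13,0],[14,6],[18,20],[23,2],[24,0],[27,9],[28,0],[30,2],[41,0]]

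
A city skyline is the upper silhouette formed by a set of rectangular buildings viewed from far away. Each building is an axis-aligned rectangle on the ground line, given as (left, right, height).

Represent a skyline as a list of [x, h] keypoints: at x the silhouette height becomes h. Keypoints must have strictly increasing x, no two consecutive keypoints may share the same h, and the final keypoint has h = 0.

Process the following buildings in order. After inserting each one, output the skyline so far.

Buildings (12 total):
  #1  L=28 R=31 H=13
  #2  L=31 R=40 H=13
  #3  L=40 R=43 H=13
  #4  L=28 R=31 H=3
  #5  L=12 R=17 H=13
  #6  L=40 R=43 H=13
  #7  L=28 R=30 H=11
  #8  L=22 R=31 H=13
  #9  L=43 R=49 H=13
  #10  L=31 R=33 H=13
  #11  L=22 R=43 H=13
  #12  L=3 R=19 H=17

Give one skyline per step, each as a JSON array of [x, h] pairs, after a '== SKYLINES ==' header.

== SKYLINES ==
[[28,13],[31,0]]
[[28,13],[40,0]]
[[28,13],[43,0]]
[[28,13],[43,0]]
[[12,13],[17,0],[28,13],[43,0]]
[[12,13],[17,0],[28,13],[43,0]]
[[12,13],[17,0],[28,13],[43,0]]
[[12,13],[17,0],[22,13],[43,0]]
[[12,13],[17,0],[22,13],[49,0]]
[[12,13],[17,0],[22,13],[49,0]]
[[12,13],[17,0],[22,13],[49,0]]
[[3,17],[19,0],[22,13],[49,0]]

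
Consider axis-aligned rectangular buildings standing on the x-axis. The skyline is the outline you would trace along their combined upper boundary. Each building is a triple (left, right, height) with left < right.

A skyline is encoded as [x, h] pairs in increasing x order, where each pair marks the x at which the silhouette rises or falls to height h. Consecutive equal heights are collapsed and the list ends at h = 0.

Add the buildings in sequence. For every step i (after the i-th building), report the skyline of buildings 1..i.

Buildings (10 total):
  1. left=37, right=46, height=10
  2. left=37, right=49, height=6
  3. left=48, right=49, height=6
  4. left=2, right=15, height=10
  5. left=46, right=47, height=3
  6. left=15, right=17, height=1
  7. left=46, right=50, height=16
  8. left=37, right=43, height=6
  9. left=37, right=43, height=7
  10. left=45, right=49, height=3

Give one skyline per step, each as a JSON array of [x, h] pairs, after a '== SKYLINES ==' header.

== SKYLINES ==
[[37,10],[46,0]]
[[37,10],[46,6],[49,0]]
[[37,10],[46,6],[49,0]]
[[2,10],[15,0],[37,10],[46,6],[49,0]]
[[2,10],[15,0],[37,10],[46,6],[49,0]]
[[2,10],[15,1],[17,0],[37,10],[46,6],[49,0]]
[[2,10],[15,1],[17,0],[37,10],[46,16],[50,0]]
[[2,10],[15,1],[17,0],[37,10],[46,16],[50,0]]
[[2,10],[15,1],[17,0],[37,10],[46,16],[50,0]]
[[2,10],[15,1],[17,0],[37,10],[46,16],[50,0]]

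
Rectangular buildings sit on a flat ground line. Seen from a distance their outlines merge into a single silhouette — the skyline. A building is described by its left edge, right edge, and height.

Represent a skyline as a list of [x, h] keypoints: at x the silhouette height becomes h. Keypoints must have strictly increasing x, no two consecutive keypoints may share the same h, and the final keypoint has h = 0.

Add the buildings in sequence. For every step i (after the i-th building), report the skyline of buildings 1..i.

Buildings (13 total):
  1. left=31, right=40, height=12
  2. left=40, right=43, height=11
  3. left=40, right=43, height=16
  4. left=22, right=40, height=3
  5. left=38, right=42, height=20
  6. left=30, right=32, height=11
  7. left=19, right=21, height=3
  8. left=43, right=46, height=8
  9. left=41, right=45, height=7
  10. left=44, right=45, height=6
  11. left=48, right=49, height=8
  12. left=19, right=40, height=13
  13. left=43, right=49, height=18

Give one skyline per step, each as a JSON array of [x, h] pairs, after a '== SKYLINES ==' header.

== SKYLINES ==
[[31,12],[40,0]]
[[31,12],[40,11],[43,0]]
[[31,12],[40,16],[43,0]]
[[22,3],[31,12],[40,16],[43,0]]
[[22,3],[31,12],[38,20],[42,16],[43,0]]
[[22,3],[30,11],[31,12],[38,20],[42,16],[43,0]]
[[19,3],[21,0],[22,3],[30,11],[31,12],[38,20],[42,16],[43,0]]
[[19,3],[21,0],[22,3],[30,11],[31,12],[38,20],[42,16],[43,8],[46,0]]
[[19,3],[21,0],[22,3],[30,11],[31,12],[38,20],[42,16],[43,8],[46,0]]
[[19,3],[21,0],[22,3],[30,11],[31,12],[38,20],[42,16],[43,8],[46,0]]
[[19,3],[21,0],[22,3],[30,11],[31,12],[38,20],[42,16],[43,8],[46,0],[48,8],[49,0]]
[[19,13],[38,20],[42,16],[43,8],[46,0],[48,8],[49,0]]
[[19,13],[38,20],[42,16],[43,18],[49,0]]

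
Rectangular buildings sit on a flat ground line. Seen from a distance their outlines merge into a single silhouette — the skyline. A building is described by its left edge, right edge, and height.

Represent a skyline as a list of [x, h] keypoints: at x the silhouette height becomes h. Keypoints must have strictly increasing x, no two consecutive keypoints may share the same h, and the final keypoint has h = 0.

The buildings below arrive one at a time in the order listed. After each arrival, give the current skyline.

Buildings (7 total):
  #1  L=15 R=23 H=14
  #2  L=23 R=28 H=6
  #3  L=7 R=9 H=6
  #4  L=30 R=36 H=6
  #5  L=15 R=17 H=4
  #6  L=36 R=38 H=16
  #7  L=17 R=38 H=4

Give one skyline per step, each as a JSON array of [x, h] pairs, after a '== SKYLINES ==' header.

== SKYLINES ==
[[15,14],[23,0]]
[[15,14],[23,6],[28,0]]
[[7,6],[9,0],[15,14],[23,6],[28,0]]
[[7,6],[9,0],[15,14],[23,6],[28,0],[30,6],[36,0]]
[[7,6],[9,0],[15,14],[23,6],[28,0],[30,6],[36,0]]
[[7,6],[9,0],[15,14],[23,6],[28,0],[30,6],[36,16],[38,0]]
[[7,6],[9,0],[15,14],[23,6],[28,4],[30,6],[36,16],[38,0]]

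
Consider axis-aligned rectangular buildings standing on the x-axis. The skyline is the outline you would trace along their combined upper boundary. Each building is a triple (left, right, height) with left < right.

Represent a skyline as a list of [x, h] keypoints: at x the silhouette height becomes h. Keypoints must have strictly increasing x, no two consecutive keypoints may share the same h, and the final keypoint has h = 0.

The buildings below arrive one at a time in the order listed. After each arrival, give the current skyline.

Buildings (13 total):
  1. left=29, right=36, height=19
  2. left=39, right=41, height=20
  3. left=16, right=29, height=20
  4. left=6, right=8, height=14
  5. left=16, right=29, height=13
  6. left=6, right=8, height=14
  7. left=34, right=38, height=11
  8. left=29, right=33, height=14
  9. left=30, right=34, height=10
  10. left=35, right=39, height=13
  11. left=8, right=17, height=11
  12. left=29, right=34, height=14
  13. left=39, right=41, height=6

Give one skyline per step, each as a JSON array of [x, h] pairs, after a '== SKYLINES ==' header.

== SKYLINES ==
[[29,19],[36,0]]
[[29,19],[36,0],[39,20],[41,0]]
[[16,20],[29,19],[36,0],[39,20],[41,0]]
[[6,14],[8,0],[16,20],[29,19],[36,0],[39,20],[41,0]]
[[6,14],[8,0],[16,20],[29,19],[36,0],[39,20],[41,0]]
[[6,14],[8,0],[16,20],[29,19],[36,0],[39,20],[41,0]]
[[6,14],[8,0],[16,20],[29,19],[36,11],[38,0],[39,20],[41,0]]
[[6,14],[8,0],[16,20],[29,19],[36,11],[38,0],[39,20],[41,0]]
[[6,14],[8,0],[16,20],[29,19],[36,11],[38,0],[39,20],[41,0]]
[[6,14],[8,0],[16,20],[29,19],[36,13],[39,20],[41,0]]
[[6,14],[8,11],[16,20],[29,19],[36,13],[39,20],[41,0]]
[[6,14],[8,11],[16,20],[29,19],[36,13],[39,20],[41,0]]
[[6,14],[8,11],[16,20],[29,19],[36,13],[39,20],[41,0]]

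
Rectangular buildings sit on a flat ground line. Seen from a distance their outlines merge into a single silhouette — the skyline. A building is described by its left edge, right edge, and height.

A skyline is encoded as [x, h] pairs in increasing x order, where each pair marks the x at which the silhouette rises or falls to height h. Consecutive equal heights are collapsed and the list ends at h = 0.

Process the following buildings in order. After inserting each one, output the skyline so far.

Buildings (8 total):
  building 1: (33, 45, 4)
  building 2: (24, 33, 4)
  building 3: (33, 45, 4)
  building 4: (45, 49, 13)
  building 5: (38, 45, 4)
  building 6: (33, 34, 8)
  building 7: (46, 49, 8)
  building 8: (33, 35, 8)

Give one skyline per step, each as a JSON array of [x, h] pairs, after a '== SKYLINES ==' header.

== SKYLINES ==
[[33,4],[45,0]]
[[24,4],[45,0]]
[[24,4],[45,0]]
[[24,4],[45,13],[49,0]]
[[24,4],[45,13],[49,0]]
[[24,4],[33,8],[34,4],[45,13],[49,0]]
[[24,4],[33,8],[34,4],[45,13],[49,0]]
[[24,4],[33,8],[35,4],[45,13],[49,0]]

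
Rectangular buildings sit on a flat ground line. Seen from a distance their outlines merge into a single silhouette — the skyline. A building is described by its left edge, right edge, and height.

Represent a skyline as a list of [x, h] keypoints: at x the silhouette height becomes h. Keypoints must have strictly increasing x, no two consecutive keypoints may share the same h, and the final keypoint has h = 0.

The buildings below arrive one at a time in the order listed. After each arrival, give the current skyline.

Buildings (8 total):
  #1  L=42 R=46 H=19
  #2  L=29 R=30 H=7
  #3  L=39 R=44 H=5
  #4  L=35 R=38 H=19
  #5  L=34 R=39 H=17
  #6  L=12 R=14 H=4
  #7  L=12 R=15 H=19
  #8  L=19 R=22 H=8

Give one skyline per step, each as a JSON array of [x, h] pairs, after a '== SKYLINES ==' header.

== SKYLINES ==
[[42,19],[46,0]]
[[29,7],[30,0],[42,19],[46,0]]
[[29,7],[30,0],[39,5],[42,19],[46,0]]
[[29,7],[30,0],[35,19],[38,0],[39,5],[42,19],[46,0]]
[[29,7],[30,0],[34,17],[35,19],[38,17],[39,5],[42,19],[46,0]]
[[12,4],[14,0],[29,7],[30,0],[34,17],[35,19],[38,17],[39,5],[42,19],[46,0]]
[[12,19],[15,0],[29,7],[30,0],[34,17],[35,19],[38,17],[39,5],[42,19],[46,0]]
[[12,19],[15,0],[19,8],[22,0],[29,7],[30,0],[34,17],[35,19],[38,17],[39,5],[42,19],[46,0]]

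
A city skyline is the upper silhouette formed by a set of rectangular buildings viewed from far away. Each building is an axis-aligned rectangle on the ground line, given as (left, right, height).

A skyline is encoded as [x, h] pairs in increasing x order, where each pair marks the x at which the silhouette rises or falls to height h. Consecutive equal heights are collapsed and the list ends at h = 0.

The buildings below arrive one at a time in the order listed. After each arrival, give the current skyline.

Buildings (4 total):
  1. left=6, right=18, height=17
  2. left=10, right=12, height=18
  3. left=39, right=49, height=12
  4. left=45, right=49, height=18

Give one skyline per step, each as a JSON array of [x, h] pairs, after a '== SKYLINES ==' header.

== SKYLINES ==
[[6,17],[18,0]]
[[6,17],[10,18],[12,17],[18,0]]
[[6,17],[10,18],[12,17],[18,0],[39,12],[49,0]]
[[6,17],[10,18],[12,17],[18,0],[39,12],[45,18],[49,0]]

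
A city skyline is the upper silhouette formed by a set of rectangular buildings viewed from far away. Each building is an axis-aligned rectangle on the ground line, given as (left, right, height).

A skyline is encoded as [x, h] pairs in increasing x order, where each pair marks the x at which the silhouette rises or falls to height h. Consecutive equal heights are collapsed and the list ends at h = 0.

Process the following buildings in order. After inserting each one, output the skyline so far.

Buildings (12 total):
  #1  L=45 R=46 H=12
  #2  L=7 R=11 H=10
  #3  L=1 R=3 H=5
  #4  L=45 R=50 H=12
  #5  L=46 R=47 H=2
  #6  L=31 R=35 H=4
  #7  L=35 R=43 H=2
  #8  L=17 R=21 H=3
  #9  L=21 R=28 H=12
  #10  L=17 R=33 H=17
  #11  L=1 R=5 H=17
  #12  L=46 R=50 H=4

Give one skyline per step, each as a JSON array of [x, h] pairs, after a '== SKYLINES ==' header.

== SKYLINES ==
[[45,12],[46,0]]
[[7,10],[11,0],[45,12],[46,0]]
[[1,5],[3,0],[7,10],[11,0],[45,12],[46,0]]
[[1,5],[3,0],[7,10],[11,0],[45,12],[50,0]]
[[1,5],[3,0],[7,10],[11,0],[45,12],[50,0]]
[[1,5],[3,0],[7,10],[11,0],[31,4],[35,0],[45,12],[50,0]]
[[1,5],[3,0],[7,10],[11,0],[31,4],[35,2],[43,0],[45,12],[50,0]]
[[1,5],[3,0],[7,10],[11,0],[17,3],[21,0],[31,4],[35,2],[43,0],[45,12],[50,0]]
[[1,5],[3,0],[7,10],[11,0],[17,3],[21,12],[28,0],[31,4],[35,2],[43,0],[45,12],[50,0]]
[[1,5],[3,0],[7,10],[11,0],[17,17],[33,4],[35,2],[43,0],[45,12],[50,0]]
[[1,17],[5,0],[7,10],[11,0],[17,17],[33,4],[35,2],[43,0],[45,12],[50,0]]
[[1,17],[5,0],[7,10],[11,0],[17,17],[33,4],[35,2],[43,0],[45,12],[50,0]]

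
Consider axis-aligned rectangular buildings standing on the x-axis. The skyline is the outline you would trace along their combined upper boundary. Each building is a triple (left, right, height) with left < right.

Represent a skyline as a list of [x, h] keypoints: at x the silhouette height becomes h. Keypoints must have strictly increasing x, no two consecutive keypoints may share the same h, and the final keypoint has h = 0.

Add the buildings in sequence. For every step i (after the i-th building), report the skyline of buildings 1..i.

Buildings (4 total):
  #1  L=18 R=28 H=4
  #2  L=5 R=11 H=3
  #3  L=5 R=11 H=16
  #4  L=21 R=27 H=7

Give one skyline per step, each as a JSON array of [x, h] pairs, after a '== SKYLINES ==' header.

== SKYLINES ==
[[18,4],[28,0]]
[[5,3],[11,0],[18,4],[28,0]]
[[5,16],[11,0],[18,4],[28,0]]
[[5,16],[11,0],[18,4],[21,7],[27,4],[28,0]]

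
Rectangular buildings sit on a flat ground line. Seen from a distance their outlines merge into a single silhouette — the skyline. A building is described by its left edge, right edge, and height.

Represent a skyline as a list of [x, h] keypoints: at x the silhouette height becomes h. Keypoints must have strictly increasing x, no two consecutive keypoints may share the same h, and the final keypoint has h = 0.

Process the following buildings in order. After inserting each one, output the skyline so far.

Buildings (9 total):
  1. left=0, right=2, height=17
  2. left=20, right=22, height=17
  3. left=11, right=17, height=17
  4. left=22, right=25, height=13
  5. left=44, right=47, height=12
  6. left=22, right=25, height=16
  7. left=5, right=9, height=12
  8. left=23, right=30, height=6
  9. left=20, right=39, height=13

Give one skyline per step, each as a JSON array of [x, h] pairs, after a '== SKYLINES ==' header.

== SKYLINES ==
[[0,17],[2,0]]
[[0,17],[2,0],[20,17],[22,0]]
[[0,17],[2,0],[11,17],[17,0],[20,17],[22,0]]
[[0,17],[2,0],[11,17],[17,0],[20,17],[22,13],[25,0]]
[[0,17],[2,0],[11,17],[17,0],[20,17],[22,13],[25,0],[44,12],[47,0]]
[[0,17],[2,0],[11,17],[17,0],[20,17],[22,16],[25,0],[44,12],[47,0]]
[[0,17],[2,0],[5,12],[9,0],[11,17],[17,0],[20,17],[22,16],[25,0],[44,12],[47,0]]
[[0,17],[2,0],[5,12],[9,0],[11,17],[17,0],[20,17],[22,16],[25,6],[30,0],[44,12],[47,0]]
[[0,17],[2,0],[5,12],[9,0],[11,17],[17,0],[20,17],[22,16],[25,13],[39,0],[44,12],[47,0]]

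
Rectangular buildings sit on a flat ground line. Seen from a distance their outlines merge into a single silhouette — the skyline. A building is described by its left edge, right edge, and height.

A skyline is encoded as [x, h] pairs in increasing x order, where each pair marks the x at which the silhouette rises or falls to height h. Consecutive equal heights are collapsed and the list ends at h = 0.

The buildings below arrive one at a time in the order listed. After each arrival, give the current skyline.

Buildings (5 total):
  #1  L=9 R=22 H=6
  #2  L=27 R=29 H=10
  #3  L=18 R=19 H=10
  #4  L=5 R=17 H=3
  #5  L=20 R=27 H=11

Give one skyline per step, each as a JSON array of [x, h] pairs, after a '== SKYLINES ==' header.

== SKYLINES ==
[[9,6],[22,0]]
[[9,6],[22,0],[27,10],[29,0]]
[[9,6],[18,10],[19,6],[22,0],[27,10],[29,0]]
[[5,3],[9,6],[18,10],[19,6],[22,0],[27,10],[29,0]]
[[5,3],[9,6],[18,10],[19,6],[20,11],[27,10],[29,0]]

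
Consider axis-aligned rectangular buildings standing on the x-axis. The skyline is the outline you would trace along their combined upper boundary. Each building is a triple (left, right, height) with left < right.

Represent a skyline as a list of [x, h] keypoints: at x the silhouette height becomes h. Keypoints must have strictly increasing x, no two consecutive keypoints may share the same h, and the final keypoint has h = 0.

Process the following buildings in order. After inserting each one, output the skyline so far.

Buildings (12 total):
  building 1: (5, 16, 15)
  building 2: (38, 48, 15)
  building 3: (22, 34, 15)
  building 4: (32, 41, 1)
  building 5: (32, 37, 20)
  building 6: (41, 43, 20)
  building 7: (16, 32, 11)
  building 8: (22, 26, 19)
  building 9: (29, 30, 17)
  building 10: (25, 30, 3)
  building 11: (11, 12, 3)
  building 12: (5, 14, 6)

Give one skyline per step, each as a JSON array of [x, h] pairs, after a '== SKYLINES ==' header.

== SKYLINES ==
[[5,15],[16,0]]
[[5,15],[16,0],[38,15],[48,0]]
[[5,15],[16,0],[22,15],[34,0],[38,15],[48,0]]
[[5,15],[16,0],[22,15],[34,1],[38,15],[48,0]]
[[5,15],[16,0],[22,15],[32,20],[37,1],[38,15],[48,0]]
[[5,15],[16,0],[22,15],[32,20],[37,1],[38,15],[41,20],[43,15],[48,0]]
[[5,15],[16,11],[22,15],[32,20],[37,1],[38,15],[41,20],[43,15],[48,0]]
[[5,15],[16,11],[22,19],[26,15],[32,20],[37,1],[38,15],[41,20],[43,15],[48,0]]
[[5,15],[16,11],[22,19],[26,15],[29,17],[30,15],[32,20],[37,1],[38,15],[41,20],[43,15],[48,0]]
[[5,15],[16,11],[22,19],[26,15],[29,17],[30,15],[32,20],[37,1],[38,15],[41,20],[43,15],[48,0]]
[[5,15],[16,11],[22,19],[26,15],[29,17],[30,15],[32,20],[37,1],[38,15],[41,20],[43,15],[48,0]]
[[5,15],[16,11],[22,19],[26,15],[29,17],[30,15],[32,20],[37,1],[38,15],[41,20],[43,15],[48,0]]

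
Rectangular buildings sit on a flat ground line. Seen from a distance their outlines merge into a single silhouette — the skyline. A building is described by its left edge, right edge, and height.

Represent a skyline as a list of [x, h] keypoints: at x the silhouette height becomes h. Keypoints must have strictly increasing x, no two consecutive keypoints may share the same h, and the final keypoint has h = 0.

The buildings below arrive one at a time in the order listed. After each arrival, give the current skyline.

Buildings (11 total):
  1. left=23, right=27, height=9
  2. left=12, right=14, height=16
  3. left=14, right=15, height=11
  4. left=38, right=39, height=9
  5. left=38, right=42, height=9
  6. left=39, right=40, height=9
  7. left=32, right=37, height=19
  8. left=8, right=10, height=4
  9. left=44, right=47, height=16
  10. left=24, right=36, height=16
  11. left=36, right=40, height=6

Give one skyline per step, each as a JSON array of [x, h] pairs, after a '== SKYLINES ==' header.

== SKYLINES ==
[[23,9],[27,0]]
[[12,16],[14,0],[23,9],[27,0]]
[[12,16],[14,11],[15,0],[23,9],[27,0]]
[[12,16],[14,11],[15,0],[23,9],[27,0],[38,9],[39,0]]
[[12,16],[14,11],[15,0],[23,9],[27,0],[38,9],[42,0]]
[[12,16],[14,11],[15,0],[23,9],[27,0],[38,9],[42,0]]
[[12,16],[14,11],[15,0],[23,9],[27,0],[32,19],[37,0],[38,9],[42,0]]
[[8,4],[10,0],[12,16],[14,11],[15,0],[23,9],[27,0],[32,19],[37,0],[38,9],[42,0]]
[[8,4],[10,0],[12,16],[14,11],[15,0],[23,9],[27,0],[32,19],[37,0],[38,9],[42,0],[44,16],[47,0]]
[[8,4],[10,0],[12,16],[14,11],[15,0],[23,9],[24,16],[32,19],[37,0],[38,9],[42,0],[44,16],[47,0]]
[[8,4],[10,0],[12,16],[14,11],[15,0],[23,9],[24,16],[32,19],[37,6],[38,9],[42,0],[44,16],[47,0]]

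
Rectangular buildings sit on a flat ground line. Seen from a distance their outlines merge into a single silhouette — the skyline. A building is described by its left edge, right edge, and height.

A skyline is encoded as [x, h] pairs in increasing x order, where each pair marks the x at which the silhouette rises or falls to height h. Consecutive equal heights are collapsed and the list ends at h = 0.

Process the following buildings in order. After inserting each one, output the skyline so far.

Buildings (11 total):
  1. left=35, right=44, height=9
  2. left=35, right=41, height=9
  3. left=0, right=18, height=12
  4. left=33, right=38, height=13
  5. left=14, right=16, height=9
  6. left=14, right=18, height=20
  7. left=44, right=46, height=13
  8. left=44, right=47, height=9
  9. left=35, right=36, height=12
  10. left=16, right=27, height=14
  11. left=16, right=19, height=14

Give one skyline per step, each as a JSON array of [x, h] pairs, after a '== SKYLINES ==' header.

== SKYLINES ==
[[35,9],[44,0]]
[[35,9],[44,0]]
[[0,12],[18,0],[35,9],[44,0]]
[[0,12],[18,0],[33,13],[38,9],[44,0]]
[[0,12],[18,0],[33,13],[38,9],[44,0]]
[[0,12],[14,20],[18,0],[33,13],[38,9],[44,0]]
[[0,12],[14,20],[18,0],[33,13],[38,9],[44,13],[46,0]]
[[0,12],[14,20],[18,0],[33,13],[38,9],[44,13],[46,9],[47,0]]
[[0,12],[14,20],[18,0],[33,13],[38,9],[44,13],[46,9],[47,0]]
[[0,12],[14,20],[18,14],[27,0],[33,13],[38,9],[44,13],[46,9],[47,0]]
[[0,12],[14,20],[18,14],[27,0],[33,13],[38,9],[44,13],[46,9],[47,0]]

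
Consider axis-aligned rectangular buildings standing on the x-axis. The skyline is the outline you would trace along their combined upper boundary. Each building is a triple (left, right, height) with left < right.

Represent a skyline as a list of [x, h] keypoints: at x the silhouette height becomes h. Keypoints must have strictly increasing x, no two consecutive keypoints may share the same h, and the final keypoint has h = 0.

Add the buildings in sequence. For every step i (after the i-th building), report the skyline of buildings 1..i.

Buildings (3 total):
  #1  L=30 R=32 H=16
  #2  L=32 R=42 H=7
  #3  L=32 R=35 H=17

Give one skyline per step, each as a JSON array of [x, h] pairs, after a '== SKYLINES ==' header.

== SKYLINES ==
[[30,16],[32,0]]
[[30,16],[32,7],[42,0]]
[[30,16],[32,17],[35,7],[42,0]]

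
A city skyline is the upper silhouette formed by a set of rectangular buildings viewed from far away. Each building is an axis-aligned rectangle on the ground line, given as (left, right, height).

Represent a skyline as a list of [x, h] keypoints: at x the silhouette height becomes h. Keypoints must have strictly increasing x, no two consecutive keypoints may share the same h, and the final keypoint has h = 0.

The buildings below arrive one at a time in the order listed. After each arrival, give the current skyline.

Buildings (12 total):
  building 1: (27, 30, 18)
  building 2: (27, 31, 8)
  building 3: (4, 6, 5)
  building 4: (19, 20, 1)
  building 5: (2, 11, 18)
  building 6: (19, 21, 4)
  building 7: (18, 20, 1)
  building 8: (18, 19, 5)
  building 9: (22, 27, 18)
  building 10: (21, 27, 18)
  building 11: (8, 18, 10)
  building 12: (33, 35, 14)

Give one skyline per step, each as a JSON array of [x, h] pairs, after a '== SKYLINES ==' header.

== SKYLINES ==
[[27,18],[30,0]]
[[27,18],[30,8],[31,0]]
[[4,5],[6,0],[27,18],[30,8],[31,0]]
[[4,5],[6,0],[19,1],[20,0],[27,18],[30,8],[31,0]]
[[2,18],[11,0],[19,1],[20,0],[27,18],[30,8],[31,0]]
[[2,18],[11,0],[19,4],[21,0],[27,18],[30,8],[31,0]]
[[2,18],[11,0],[18,1],[19,4],[21,0],[27,18],[30,8],[31,0]]
[[2,18],[11,0],[18,5],[19,4],[21,0],[27,18],[30,8],[31,0]]
[[2,18],[11,0],[18,5],[19,4],[21,0],[22,18],[30,8],[31,0]]
[[2,18],[11,0],[18,5],[19,4],[21,18],[30,8],[31,0]]
[[2,18],[11,10],[18,5],[19,4],[21,18],[30,8],[31,0]]
[[2,18],[11,10],[18,5],[19,4],[21,18],[30,8],[31,0],[33,14],[35,0]]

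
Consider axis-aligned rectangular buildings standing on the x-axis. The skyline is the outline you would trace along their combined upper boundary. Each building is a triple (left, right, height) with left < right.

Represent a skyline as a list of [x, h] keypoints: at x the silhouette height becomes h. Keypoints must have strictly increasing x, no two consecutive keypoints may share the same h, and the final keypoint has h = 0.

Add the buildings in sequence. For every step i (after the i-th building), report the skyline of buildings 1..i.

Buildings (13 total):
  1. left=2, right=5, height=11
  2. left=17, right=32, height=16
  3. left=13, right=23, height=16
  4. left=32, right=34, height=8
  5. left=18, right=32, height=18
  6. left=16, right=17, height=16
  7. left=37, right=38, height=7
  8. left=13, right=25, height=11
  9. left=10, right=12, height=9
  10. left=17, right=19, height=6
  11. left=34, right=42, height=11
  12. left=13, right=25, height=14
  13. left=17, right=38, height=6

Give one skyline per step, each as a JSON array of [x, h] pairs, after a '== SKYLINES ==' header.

== SKYLINES ==
[[2,11],[5,0]]
[[2,11],[5,0],[17,16],[32,0]]
[[2,11],[5,0],[13,16],[32,0]]
[[2,11],[5,0],[13,16],[32,8],[34,0]]
[[2,11],[5,0],[13,16],[18,18],[32,8],[34,0]]
[[2,11],[5,0],[13,16],[18,18],[32,8],[34,0]]
[[2,11],[5,0],[13,16],[18,18],[32,8],[34,0],[37,7],[38,0]]
[[2,11],[5,0],[13,16],[18,18],[32,8],[34,0],[37,7],[38,0]]
[[2,11],[5,0],[10,9],[12,0],[13,16],[18,18],[32,8],[34,0],[37,7],[38,0]]
[[2,11],[5,0],[10,9],[12,0],[13,16],[18,18],[32,8],[34,0],[37,7],[38,0]]
[[2,11],[5,0],[10,9],[12,0],[13,16],[18,18],[32,8],[34,11],[42,0]]
[[2,11],[5,0],[10,9],[12,0],[13,16],[18,18],[32,8],[34,11],[42,0]]
[[2,11],[5,0],[10,9],[12,0],[13,16],[18,18],[32,8],[34,11],[42,0]]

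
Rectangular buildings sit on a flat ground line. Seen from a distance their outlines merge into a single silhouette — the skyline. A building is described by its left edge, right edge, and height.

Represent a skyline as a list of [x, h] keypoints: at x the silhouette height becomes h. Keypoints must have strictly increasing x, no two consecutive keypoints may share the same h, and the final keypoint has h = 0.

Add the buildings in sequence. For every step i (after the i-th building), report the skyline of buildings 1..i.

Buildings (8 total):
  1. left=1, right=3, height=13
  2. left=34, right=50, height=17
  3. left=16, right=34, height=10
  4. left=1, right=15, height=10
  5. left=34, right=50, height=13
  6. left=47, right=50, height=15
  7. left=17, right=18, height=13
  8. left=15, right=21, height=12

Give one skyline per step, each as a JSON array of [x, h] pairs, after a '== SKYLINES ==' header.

== SKYLINES ==
[[1,13],[3,0]]
[[1,13],[3,0],[34,17],[50,0]]
[[1,13],[3,0],[16,10],[34,17],[50,0]]
[[1,13],[3,10],[15,0],[16,10],[34,17],[50,0]]
[[1,13],[3,10],[15,0],[16,10],[34,17],[50,0]]
[[1,13],[3,10],[15,0],[16,10],[34,17],[50,0]]
[[1,13],[3,10],[15,0],[16,10],[17,13],[18,10],[34,17],[50,0]]
[[1,13],[3,10],[15,12],[17,13],[18,12],[21,10],[34,17],[50,0]]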